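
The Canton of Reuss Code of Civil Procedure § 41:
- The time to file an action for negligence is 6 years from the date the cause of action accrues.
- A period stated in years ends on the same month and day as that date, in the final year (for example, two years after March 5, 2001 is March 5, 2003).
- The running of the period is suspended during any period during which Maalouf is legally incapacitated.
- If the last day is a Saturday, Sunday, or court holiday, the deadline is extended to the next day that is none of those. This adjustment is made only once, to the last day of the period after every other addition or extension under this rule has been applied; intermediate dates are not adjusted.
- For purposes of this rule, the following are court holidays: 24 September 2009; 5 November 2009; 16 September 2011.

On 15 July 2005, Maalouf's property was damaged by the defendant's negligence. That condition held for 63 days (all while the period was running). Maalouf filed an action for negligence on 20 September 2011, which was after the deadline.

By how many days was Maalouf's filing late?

1 day

6 years after 15 July 2005 is July 15, 2011.
Tolling adds 63 days: July 15, 2011 + 63 days = September 16, 2011.
September 16, 2011 is a listed holiday; September 17, 2011 is Saturday; September 18, 2011 is Sunday. The next qualifying day is September 19, 2011.
The deadline is September 19, 2011; from September 19, 2011 to September 20, 2011 is 1 days.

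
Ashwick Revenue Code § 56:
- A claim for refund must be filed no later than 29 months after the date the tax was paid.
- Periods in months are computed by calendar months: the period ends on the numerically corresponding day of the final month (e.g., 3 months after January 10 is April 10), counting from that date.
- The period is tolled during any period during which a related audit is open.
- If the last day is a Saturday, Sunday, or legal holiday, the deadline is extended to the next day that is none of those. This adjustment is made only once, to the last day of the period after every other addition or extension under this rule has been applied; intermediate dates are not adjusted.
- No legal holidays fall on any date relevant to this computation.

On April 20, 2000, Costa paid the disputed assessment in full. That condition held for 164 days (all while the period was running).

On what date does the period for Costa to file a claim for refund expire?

29 months after April 20, 2000 is September 20, 2002.
Tolling adds 164 days: September 20, 2002 + 164 days = March 3, 2003.
March 3, 2003 is a Monday and not a legal holiday, so no extension applies.

March 3, 2003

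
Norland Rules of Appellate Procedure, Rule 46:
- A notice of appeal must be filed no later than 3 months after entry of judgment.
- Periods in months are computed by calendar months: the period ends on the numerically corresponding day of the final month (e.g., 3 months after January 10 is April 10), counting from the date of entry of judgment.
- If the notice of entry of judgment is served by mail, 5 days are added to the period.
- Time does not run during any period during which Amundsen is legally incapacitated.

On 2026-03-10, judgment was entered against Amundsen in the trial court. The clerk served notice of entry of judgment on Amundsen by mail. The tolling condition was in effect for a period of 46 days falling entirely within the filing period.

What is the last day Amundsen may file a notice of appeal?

3 months after 2026-03-10 is June 10, 2026.
Service was by mail, adding 5 days: June 10, 2026 + 5 days = June 15, 2026.
Tolling adds 46 days: June 15, 2026 + 46 days = July 31, 2026.

July 31, 2026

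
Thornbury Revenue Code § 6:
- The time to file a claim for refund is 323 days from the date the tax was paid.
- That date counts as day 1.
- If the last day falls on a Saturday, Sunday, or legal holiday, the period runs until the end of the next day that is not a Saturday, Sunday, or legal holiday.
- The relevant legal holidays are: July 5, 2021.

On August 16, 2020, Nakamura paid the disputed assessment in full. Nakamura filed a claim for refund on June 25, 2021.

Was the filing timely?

Yes

Counting August 16, 2020 as day 1, day 323 is July 4, 2021.
July 4, 2021 is Sunday; July 5, 2021 is a listed holiday. The next qualifying day is July 6, 2021.
The deadline is July 6, 2021; the filing on June 25, 2021 is on or before that date.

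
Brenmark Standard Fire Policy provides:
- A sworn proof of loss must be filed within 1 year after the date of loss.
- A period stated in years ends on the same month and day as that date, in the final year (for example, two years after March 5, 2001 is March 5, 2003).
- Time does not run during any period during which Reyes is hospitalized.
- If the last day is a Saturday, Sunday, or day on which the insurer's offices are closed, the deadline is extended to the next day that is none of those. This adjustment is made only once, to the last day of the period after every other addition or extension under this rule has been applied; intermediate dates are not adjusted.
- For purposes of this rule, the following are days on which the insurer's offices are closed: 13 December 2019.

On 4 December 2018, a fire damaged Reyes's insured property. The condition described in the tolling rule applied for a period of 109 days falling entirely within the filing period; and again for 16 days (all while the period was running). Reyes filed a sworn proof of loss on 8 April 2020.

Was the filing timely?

1 year after 4 December 2018 is December 4, 2019.
Tolling adds 109 days: December 4, 2019 + 109 days = March 22, 2020.
Tolling adds 16 days: March 22, 2020 + 16 days = April 7, 2020.
April 7, 2020 is a Tuesday and not a day on which the insurer's offices are closed, so no extension applies.
The deadline is April 7, 2020; the filing on April 8, 2020 is after that date.

No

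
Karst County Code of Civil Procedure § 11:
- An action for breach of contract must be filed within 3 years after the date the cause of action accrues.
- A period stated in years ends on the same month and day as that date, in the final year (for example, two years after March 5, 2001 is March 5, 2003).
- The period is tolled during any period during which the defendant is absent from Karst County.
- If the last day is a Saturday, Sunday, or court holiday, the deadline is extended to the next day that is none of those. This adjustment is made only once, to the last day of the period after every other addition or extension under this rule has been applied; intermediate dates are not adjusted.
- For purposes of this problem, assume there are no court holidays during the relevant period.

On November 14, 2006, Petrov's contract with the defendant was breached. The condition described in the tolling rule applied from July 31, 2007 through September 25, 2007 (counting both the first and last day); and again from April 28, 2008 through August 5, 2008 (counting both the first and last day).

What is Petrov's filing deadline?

3 years after November 14, 2006 is November 14, 2009.
From July 31, 2007 through September 25, 2007 inclusive is 57 days; tolling adds 57 days: November 14, 2009 + 57 days = January 10, 2010.
From April 28, 2008 through August 5, 2008 inclusive is 100 days; tolling adds 100 days: January 10, 2010 + 100 days = April 20, 2010.
April 20, 2010 is a Tuesday and not a court holiday, so no extension applies.

April 20, 2010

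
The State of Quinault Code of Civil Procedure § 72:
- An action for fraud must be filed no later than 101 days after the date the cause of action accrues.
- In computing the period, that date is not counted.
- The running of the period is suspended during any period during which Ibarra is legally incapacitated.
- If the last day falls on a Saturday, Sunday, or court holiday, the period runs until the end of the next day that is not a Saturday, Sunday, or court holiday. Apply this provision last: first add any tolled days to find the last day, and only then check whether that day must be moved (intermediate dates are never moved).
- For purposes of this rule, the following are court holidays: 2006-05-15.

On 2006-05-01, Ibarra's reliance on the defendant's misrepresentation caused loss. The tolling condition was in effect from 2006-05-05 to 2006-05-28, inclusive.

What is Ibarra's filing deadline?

September 4, 2006

101 days after 2006-05-01 is August 10, 2006.
From May 5, 2006 through May 28, 2006 inclusive is 24 days; tolling adds 24 days: August 10, 2006 + 24 days = September 3, 2006.
September 3, 2006 is Sunday. The next qualifying day is September 4, 2006.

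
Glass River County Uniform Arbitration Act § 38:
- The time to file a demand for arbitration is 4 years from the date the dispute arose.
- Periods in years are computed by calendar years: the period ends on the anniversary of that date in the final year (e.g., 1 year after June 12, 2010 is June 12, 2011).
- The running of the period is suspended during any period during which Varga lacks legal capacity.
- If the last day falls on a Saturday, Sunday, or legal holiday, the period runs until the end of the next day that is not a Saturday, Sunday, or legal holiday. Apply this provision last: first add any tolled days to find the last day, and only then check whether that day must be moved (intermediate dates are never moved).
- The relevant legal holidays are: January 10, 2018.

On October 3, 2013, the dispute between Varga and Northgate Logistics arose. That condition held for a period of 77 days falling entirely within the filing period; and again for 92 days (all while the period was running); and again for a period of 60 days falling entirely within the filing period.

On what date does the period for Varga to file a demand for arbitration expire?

4 years after October 3, 2013 is October 3, 2017.
Tolling adds 77 days: October 3, 2017 + 77 days = December 19, 2017.
Tolling adds 92 days: December 19, 2017 + 92 days = March 21, 2018.
Tolling adds 60 days: March 21, 2018 + 60 days = May 20, 2018.
May 20, 2018 is Sunday. The next qualifying day is May 21, 2018.

May 21, 2018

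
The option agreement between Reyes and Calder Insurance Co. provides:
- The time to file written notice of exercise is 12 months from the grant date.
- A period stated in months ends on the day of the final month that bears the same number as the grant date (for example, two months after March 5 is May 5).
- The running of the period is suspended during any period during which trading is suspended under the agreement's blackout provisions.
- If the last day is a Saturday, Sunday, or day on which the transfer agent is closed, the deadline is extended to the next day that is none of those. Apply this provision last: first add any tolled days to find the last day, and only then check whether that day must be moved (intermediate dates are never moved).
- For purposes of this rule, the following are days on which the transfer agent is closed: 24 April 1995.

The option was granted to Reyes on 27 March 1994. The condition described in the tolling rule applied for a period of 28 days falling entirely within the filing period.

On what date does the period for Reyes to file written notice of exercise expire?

12 months after 27 March 1994 is March 27, 1995.
Tolling adds 28 days: March 27, 1995 + 28 days = April 24, 1995.
April 24, 1995 is a listed holiday. The next qualifying day is April 25, 1995.

April 25, 1995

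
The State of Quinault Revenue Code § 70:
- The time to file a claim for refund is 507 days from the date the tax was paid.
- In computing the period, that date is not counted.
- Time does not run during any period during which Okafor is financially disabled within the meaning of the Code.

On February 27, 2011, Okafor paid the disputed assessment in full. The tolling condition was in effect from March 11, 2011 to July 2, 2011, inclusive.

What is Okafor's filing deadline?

November 9, 2012

507 days after February 27, 2011 is July 18, 2012.
From March 11, 2011 through July 2, 2011 inclusive is 114 days; tolling adds 114 days: July 18, 2012 + 114 days = November 9, 2012.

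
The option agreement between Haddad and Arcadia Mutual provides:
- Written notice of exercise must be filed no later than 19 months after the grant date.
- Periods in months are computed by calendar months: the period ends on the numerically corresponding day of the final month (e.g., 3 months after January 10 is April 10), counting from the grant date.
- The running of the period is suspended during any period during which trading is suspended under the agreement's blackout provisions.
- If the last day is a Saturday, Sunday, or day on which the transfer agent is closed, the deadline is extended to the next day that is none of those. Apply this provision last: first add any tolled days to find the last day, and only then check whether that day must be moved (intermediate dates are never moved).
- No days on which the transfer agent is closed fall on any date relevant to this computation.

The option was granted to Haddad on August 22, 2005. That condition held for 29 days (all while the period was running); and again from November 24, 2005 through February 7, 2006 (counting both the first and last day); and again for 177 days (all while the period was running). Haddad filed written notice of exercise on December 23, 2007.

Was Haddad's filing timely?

Yes

19 months after August 22, 2005 is March 22, 2007.
Tolling adds 29 days: March 22, 2007 + 29 days = April 20, 2007.
From November 24, 2005 through February 7, 2006 inclusive is 76 days; tolling adds 76 days: April 20, 2007 + 76 days = July 5, 2007.
Tolling adds 177 days: July 5, 2007 + 177 days = December 29, 2007.
December 29, 2007 is Saturday; December 30, 2007 is Sunday. The next qualifying day is December 31, 2007.
The deadline is December 31, 2007; the filing on December 23, 2007 is on or before that date.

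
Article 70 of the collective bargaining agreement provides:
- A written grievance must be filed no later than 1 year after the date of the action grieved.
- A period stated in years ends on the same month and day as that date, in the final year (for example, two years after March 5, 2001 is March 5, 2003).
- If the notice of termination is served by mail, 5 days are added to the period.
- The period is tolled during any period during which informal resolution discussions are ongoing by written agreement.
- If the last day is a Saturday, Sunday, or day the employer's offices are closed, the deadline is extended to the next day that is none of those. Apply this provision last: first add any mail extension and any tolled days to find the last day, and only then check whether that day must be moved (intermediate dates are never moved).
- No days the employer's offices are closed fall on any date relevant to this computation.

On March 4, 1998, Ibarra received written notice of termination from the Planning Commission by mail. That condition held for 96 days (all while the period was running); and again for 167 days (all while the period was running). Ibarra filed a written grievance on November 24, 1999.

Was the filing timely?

1 year after March 4, 1998 is March 4, 1999.
Service was by mail, adding 5 days: March 4, 1999 + 5 days = March 9, 1999.
Tolling adds 96 days: March 9, 1999 + 96 days = June 13, 1999.
Tolling adds 167 days: June 13, 1999 + 167 days = November 27, 1999.
November 27, 1999 is Saturday; November 28, 1999 is Sunday. The next qualifying day is November 29, 1999.
The deadline is November 29, 1999; the filing on November 24, 1999 is on or before that date.

Yes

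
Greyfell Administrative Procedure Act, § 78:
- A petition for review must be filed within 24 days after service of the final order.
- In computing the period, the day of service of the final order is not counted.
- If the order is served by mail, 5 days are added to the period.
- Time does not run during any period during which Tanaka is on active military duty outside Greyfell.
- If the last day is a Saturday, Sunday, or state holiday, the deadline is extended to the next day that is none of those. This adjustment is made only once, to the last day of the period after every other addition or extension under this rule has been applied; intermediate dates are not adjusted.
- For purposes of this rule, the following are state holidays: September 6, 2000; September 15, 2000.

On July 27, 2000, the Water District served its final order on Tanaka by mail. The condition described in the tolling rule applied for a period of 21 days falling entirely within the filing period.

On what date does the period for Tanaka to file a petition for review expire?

September 18, 2000

24 days after July 27, 2000 is August 20, 2000.
Service was by mail, adding 5 days: August 20, 2000 + 5 days = August 25, 2000.
Tolling adds 21 days: August 25, 2000 + 21 days = September 15, 2000.
September 15, 2000 is a listed holiday; September 16, 2000 is Saturday; September 17, 2000 is Sunday. The next qualifying day is September 18, 2000.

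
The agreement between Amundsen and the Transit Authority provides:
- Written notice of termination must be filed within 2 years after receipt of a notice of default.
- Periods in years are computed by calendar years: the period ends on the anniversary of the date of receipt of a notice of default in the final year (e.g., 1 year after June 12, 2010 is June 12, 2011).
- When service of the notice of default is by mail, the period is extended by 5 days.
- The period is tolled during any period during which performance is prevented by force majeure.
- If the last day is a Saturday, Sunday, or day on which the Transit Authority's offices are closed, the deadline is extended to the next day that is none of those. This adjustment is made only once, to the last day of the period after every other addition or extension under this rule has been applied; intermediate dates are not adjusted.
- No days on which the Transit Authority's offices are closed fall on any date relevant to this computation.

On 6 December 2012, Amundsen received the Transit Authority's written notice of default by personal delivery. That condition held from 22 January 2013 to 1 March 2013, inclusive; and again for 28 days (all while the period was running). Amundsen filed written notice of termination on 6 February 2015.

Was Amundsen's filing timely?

2 years after 6 December 2012 is December 6, 2014.
Service was not by mail, so no mail extension applies.
From January 22, 2013 through March 1, 2013 inclusive is 39 days; tolling adds 39 days: December 6, 2014 + 39 days = January 14, 2015.
Tolling adds 28 days: January 14, 2015 + 28 days = February 11, 2015.
February 11, 2015 is a Wednesday and not a day on which the Transit Authority's offices are closed, so no extension applies.
The deadline is February 11, 2015; the filing on February 6, 2015 is on or before that date.

Yes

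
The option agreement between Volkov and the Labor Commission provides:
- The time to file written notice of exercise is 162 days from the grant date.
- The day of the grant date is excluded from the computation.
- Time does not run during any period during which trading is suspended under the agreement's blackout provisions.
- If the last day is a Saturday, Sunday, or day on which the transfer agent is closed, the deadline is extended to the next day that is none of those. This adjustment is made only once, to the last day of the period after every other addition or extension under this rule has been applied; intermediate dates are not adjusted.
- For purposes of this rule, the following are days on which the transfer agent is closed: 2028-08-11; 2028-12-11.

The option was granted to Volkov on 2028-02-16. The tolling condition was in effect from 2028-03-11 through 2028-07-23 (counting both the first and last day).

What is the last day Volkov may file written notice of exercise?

December 12, 2028

162 days after 2028-02-16 is July 27, 2028.
From March 11, 2028 through July 23, 2028 inclusive is 135 days; tolling adds 135 days: July 27, 2028 + 135 days = December 9, 2028.
December 9, 2028 is Saturday; December 10, 2028 is Sunday; December 11, 2028 is a listed holiday. The next qualifying day is December 12, 2028.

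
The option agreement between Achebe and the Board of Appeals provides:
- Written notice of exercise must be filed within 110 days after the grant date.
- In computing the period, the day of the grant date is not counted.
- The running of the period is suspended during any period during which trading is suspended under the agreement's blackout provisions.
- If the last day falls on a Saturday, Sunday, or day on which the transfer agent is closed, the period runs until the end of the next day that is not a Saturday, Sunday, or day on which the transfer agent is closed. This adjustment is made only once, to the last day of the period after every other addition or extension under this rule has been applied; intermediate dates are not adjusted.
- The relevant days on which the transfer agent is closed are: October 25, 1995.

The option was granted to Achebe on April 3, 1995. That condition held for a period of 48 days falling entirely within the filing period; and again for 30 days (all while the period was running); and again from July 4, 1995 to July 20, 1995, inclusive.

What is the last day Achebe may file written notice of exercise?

October 26, 1995

110 days after April 3, 1995 is July 22, 1995.
Tolling adds 48 days: July 22, 1995 + 48 days = September 8, 1995.
Tolling adds 30 days: September 8, 1995 + 30 days = October 8, 1995.
From July 4, 1995 through July 20, 1995 inclusive is 17 days; tolling adds 17 days: October 8, 1995 + 17 days = October 25, 1995.
October 25, 1995 is a listed holiday. The next qualifying day is October 26, 1995.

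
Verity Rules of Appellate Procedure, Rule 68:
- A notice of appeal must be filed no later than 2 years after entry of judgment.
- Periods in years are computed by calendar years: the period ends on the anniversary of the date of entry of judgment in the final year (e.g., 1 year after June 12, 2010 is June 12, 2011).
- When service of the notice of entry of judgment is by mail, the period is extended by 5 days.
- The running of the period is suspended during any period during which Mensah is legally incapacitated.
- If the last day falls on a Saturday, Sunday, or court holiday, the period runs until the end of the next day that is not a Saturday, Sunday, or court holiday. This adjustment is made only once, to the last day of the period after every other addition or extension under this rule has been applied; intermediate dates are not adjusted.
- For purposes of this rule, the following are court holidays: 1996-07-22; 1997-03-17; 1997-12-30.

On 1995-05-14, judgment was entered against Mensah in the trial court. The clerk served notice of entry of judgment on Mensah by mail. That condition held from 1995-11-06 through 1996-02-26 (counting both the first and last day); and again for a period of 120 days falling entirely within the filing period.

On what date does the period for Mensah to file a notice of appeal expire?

2 years after 1995-05-14 is May 14, 1997.
Service was by mail, adding 5 days: May 14, 1997 + 5 days = May 19, 1997.
From November 6, 1995 through February 26, 1996 inclusive is 113 days; tolling adds 113 days: May 19, 1997 + 113 days = September 9, 1997.
Tolling adds 120 days: September 9, 1997 + 120 days = January 7, 1998.
January 7, 1998 is a Wednesday and not a court holiday, so no extension applies.

January 7, 1998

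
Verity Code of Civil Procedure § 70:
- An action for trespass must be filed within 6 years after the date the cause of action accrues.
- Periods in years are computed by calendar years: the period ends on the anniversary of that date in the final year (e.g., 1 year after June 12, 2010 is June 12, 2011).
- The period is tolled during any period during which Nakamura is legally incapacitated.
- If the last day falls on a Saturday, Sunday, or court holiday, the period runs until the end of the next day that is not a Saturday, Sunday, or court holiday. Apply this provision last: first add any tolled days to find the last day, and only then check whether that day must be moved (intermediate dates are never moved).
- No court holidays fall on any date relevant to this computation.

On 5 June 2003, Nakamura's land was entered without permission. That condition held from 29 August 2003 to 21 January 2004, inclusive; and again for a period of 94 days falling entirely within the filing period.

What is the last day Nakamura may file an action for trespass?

6 years after 5 June 2003 is June 5, 2009.
From August 29, 2003 through January 21, 2004 inclusive is 146 days; tolling adds 146 days: June 5, 2009 + 146 days = October 29, 2009.
Tolling adds 94 days: October 29, 2009 + 94 days = January 31, 2010.
January 31, 2010 is Sunday. The next qualifying day is February 1, 2010.

February 1, 2010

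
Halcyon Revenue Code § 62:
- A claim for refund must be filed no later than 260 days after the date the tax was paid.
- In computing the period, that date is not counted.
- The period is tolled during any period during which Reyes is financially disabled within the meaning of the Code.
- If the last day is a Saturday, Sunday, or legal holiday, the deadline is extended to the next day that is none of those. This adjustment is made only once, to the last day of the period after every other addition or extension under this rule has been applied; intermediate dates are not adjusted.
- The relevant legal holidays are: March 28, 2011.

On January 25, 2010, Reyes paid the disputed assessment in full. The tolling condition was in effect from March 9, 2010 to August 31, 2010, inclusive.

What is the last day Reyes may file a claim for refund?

April 6, 2011

260 days after January 25, 2010 is October 12, 2010.
From March 9, 2010 through August 31, 2010 inclusive is 176 days; tolling adds 176 days: October 12, 2010 + 176 days = April 6, 2011.
April 6, 2011 is a Wednesday and not a legal holiday, so no extension applies.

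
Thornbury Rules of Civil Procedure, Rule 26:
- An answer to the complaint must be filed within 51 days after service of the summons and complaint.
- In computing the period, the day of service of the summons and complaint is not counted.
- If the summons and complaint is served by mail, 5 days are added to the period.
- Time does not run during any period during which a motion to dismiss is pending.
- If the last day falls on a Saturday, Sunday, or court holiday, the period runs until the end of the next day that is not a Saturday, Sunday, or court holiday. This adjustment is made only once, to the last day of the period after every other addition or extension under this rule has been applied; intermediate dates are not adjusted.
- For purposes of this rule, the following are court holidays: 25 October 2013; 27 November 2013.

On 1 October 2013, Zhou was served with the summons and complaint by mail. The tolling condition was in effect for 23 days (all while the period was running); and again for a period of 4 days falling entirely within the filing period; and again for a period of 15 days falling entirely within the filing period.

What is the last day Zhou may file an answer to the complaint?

51 days after 1 October 2013 is November 21, 2013.
Service was by mail, adding 5 days: November 21, 2013 + 5 days = November 26, 2013.
Tolling adds 23 days: November 26, 2013 + 23 days = December 19, 2013.
Tolling adds 4 days: December 19, 2013 + 4 days = December 23, 2013.
Tolling adds 15 days: December 23, 2013 + 15 days = January 7, 2014.
January 7, 2014 is a Tuesday and not a court holiday, so no extension applies.

January 7, 2014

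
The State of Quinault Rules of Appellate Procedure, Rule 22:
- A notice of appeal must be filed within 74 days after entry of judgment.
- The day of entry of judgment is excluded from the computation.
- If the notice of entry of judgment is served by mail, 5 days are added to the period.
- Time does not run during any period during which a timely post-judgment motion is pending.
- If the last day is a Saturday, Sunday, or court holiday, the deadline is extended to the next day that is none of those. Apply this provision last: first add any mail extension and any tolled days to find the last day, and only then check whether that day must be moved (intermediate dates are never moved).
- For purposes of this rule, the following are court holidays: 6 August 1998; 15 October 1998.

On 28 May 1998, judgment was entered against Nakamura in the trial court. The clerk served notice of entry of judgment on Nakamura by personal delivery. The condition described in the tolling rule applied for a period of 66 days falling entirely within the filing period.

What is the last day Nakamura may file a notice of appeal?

74 days after 28 May 1998 is August 10, 1998.
Service was not by mail, so no mail extension applies.
Tolling adds 66 days: August 10, 1998 + 66 days = October 15, 1998.
October 15, 1998 is a listed holiday. The next qualifying day is October 16, 1998.

October 16, 1998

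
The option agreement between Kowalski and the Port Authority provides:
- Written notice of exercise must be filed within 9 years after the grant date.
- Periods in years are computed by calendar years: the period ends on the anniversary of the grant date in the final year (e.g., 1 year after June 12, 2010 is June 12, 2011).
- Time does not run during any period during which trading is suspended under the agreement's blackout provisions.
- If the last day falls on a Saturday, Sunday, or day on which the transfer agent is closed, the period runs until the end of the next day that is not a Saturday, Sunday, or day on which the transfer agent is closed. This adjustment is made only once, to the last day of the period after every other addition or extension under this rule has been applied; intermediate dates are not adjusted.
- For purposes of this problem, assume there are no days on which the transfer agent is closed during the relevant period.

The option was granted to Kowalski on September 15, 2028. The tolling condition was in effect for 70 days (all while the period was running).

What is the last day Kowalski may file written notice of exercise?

9 years after September 15, 2028 is September 15, 2037.
Tolling adds 70 days: September 15, 2037 + 70 days = November 24, 2037.
November 24, 2037 is a Tuesday and not a day on which the transfer agent is closed, so no extension applies.

November 24, 2037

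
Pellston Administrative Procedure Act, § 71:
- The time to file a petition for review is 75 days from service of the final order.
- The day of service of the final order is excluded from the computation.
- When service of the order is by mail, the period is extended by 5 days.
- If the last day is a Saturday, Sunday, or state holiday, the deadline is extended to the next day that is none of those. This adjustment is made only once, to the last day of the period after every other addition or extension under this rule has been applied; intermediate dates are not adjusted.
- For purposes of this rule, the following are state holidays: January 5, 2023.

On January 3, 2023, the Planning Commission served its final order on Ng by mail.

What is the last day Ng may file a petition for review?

75 days after January 3, 2023 is March 19, 2023.
Service was by mail, adding 5 days: March 19, 2023 + 5 days = March 24, 2023.
March 24, 2023 is a Friday and not a state holiday, so no extension applies.

March 24, 2023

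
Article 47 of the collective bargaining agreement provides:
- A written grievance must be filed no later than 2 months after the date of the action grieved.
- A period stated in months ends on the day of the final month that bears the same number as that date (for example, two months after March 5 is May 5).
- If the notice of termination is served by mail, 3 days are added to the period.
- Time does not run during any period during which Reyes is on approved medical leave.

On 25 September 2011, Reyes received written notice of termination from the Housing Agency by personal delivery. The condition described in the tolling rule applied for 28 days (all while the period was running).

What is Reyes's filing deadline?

December 23, 2011

2 months after 25 September 2011 is November 25, 2011.
Service was not by mail, so no mail extension applies.
Tolling adds 28 days: November 25, 2011 + 28 days = December 23, 2011.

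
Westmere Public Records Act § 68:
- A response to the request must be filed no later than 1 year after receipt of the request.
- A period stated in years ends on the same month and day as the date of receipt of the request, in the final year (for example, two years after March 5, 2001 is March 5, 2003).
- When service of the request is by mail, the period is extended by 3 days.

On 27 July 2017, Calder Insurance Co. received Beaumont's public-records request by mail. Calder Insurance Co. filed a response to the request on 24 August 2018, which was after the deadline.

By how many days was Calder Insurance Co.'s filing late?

25 days

1 year after 27 July 2017 is July 27, 2018.
Service was by mail, adding 3 days: July 27, 2018 + 3 days = July 30, 2018.
The deadline is July 30, 2018; from July 30, 2018 to August 24, 2018 is 25 days.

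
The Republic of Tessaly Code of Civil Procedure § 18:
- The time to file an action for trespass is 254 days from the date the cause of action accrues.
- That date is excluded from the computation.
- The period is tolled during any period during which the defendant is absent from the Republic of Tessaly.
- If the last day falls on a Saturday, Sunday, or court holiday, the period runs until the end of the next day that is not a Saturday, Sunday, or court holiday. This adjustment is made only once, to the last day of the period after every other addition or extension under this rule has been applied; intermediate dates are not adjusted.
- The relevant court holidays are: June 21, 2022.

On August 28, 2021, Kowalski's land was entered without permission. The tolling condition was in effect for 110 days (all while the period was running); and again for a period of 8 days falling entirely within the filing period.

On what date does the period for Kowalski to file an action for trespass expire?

254 days after August 28, 2021 is May 9, 2022.
Tolling adds 110 days: May 9, 2022 + 110 days = August 27, 2022.
Tolling adds 8 days: August 27, 2022 + 8 days = September 4, 2022.
September 4, 2022 is Sunday. The next qualifying day is September 5, 2022.

September 5, 2022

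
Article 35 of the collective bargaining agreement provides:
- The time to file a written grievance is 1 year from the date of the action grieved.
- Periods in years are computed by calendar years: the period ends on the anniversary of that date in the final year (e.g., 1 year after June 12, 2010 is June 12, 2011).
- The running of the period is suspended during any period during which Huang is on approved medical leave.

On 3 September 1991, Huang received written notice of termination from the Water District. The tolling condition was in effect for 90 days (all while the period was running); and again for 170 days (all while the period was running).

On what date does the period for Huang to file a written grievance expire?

1 year after 3 September 1991 is September 3, 1992.
Tolling adds 90 days: September 3, 1992 + 90 days = December 2, 1992.
Tolling adds 170 days: December 2, 1992 + 170 days = May 21, 1993.

May 21, 1993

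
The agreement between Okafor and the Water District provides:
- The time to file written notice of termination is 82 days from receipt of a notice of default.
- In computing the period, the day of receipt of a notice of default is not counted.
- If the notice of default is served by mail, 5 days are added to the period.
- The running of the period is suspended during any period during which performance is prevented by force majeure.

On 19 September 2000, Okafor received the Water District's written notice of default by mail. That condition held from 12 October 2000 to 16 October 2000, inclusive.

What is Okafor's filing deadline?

December 20, 2000

82 days after 19 September 2000 is December 10, 2000.
Service was by mail, adding 5 days: December 10, 2000 + 5 days = December 15, 2000.
From October 12, 2000 through October 16, 2000 inclusive is 5 days; tolling adds 5 days: December 15, 2000 + 5 days = December 20, 2000.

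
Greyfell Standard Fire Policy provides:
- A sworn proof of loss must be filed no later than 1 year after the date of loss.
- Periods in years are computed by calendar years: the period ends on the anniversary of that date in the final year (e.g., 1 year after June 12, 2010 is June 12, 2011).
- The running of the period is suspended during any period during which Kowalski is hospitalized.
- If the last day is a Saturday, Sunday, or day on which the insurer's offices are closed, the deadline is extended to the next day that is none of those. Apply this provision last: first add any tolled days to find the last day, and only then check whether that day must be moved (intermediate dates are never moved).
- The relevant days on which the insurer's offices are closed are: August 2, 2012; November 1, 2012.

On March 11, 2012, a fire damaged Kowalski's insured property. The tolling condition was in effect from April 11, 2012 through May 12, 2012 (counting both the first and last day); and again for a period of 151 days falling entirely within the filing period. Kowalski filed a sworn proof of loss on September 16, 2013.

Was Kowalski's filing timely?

No

1 year after March 11, 2012 is March 11, 2013.
From April 11, 2012 through May 12, 2012 inclusive is 32 days; tolling adds 32 days: March 11, 2013 + 32 days = April 12, 2013.
Tolling adds 151 days: April 12, 2013 + 151 days = September 10, 2013.
September 10, 2013 is a Tuesday and not a day on which the insurer's offices are closed, so no extension applies.
The deadline is September 10, 2013; the filing on September 16, 2013 is after that date.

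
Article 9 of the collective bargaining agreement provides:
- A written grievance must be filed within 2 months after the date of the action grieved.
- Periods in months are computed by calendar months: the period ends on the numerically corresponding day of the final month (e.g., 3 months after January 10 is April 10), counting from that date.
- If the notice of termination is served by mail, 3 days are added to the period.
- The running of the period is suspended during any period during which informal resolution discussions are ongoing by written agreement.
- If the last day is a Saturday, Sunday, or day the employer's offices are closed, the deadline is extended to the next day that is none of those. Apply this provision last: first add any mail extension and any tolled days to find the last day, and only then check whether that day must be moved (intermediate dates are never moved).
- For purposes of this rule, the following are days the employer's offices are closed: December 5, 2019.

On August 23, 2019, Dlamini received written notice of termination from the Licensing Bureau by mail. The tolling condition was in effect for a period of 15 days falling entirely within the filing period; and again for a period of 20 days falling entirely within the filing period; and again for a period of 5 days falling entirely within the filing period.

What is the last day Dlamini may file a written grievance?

December 6, 2019

2 months after August 23, 2019 is October 23, 2019.
Service was by mail, adding 3 days: October 23, 2019 + 3 days = October 26, 2019.
Tolling adds 15 days: October 26, 2019 + 15 days = November 10, 2019.
Tolling adds 20 days: November 10, 2019 + 20 days = November 30, 2019.
Tolling adds 5 days: November 30, 2019 + 5 days = December 5, 2019.
December 5, 2019 is a listed holiday. The next qualifying day is December 6, 2019.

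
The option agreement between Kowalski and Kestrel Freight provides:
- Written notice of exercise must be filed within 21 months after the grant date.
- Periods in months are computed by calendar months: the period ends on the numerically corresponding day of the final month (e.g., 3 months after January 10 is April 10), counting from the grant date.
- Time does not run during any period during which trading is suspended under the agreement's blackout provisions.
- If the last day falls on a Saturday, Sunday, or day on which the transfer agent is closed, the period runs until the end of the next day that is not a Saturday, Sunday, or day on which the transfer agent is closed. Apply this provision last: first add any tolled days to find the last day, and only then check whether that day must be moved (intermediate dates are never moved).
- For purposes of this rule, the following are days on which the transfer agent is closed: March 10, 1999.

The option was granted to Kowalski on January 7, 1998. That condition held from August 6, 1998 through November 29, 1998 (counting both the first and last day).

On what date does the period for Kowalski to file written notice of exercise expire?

21 months after January 7, 1998 is October 7, 1999.
From August 6, 1998 through November 29, 1998 inclusive is 116 days; tolling adds 116 days: October 7, 1999 + 116 days = January 31, 2000.
January 31, 2000 is a Monday and not a day on which the transfer agent is closed, so no extension applies.

January 31, 2000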